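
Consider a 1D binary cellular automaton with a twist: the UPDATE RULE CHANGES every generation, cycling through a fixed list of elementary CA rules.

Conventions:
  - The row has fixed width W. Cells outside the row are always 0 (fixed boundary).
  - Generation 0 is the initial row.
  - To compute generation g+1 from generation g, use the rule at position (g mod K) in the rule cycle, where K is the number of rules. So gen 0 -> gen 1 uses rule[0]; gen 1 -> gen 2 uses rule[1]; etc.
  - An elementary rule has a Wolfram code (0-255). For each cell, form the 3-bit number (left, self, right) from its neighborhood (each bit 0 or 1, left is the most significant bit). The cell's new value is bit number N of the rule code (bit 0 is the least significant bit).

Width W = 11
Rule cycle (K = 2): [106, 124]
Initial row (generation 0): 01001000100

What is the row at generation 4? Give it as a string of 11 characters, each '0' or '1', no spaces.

Gen 0: 01001000100
Gen 1 (rule 106): 10010001000
Gen 2 (rule 124): 11011001100
Gen 3 (rule 106): 11111011100
Gen 4 (rule 124): 10001110110

Answer: 10001110110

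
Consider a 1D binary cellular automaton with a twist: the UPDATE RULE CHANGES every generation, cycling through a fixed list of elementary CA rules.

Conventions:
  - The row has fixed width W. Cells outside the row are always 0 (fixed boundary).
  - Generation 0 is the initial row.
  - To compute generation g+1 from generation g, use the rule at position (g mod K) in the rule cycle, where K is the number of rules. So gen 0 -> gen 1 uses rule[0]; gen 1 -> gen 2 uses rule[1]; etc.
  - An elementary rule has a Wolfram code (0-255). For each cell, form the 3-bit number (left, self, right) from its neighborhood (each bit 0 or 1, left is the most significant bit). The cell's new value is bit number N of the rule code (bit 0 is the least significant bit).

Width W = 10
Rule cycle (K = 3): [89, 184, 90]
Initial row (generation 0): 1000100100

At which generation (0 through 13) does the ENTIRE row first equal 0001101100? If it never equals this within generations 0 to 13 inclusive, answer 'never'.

Answer: 10

Derivation:
Gen 0: 1000100100
Gen 1 (rule 89): 0110010011
Gen 2 (rule 184): 0101001010
Gen 3 (rule 90): 1000110001
Gen 4 (rule 89): 0110111100
Gen 5 (rule 184): 0101111010
Gen 6 (rule 90): 1001001001
Gen 7 (rule 89): 0100100100
Gen 8 (rule 184): 0010010010
Gen 9 (rule 90): 0101101101
Gen 10 (rule 89): 0001101100
Gen 11 (rule 184): 0001011010
Gen 12 (rule 90): 0010011001
Gen 13 (rule 89): 1001011100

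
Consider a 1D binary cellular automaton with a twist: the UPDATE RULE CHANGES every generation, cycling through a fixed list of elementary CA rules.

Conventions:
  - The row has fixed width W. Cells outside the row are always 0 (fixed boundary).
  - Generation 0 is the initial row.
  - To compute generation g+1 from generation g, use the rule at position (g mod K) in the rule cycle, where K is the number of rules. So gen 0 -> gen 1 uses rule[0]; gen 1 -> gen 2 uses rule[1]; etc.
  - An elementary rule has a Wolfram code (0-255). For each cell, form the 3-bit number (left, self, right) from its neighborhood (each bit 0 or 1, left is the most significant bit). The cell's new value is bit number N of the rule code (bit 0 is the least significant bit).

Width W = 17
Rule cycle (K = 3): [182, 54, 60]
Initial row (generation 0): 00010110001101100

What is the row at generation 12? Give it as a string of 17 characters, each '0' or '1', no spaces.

Gen 0: 00010110001101100
Gen 1 (rule 182): 00111001010010010
Gen 2 (rule 54): 01000111111111111
Gen 3 (rule 60): 01100100000000000
Gen 4 (rule 182): 10011110000000000
Gen 5 (rule 54): 11100001000000000
Gen 6 (rule 60): 10010001100000000
Gen 7 (rule 182): 11111010010000000
Gen 8 (rule 54): 00000111111000000
Gen 9 (rule 60): 00000100000100000
Gen 10 (rule 182): 00001110001110000
Gen 11 (rule 54): 00010001010001000
Gen 12 (rule 60): 00011001111001100

Answer: 00011001111001100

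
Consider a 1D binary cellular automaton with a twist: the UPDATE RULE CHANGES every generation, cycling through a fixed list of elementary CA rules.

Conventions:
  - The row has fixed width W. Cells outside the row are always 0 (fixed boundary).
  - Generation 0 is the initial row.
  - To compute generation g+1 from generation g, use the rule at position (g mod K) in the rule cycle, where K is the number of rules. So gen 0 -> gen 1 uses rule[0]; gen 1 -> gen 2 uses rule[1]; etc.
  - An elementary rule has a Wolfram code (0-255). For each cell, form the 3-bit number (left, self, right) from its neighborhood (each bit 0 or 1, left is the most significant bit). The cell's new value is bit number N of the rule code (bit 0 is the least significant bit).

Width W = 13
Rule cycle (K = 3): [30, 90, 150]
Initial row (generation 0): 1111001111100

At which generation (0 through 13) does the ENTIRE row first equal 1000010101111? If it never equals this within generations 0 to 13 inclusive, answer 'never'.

Answer: never

Derivation:
Gen 0: 1111001111100
Gen 1 (rule 30): 1000111000010
Gen 2 (rule 90): 0101101100101
Gen 3 (rule 150): 1100000011101
Gen 4 (rule 30): 1010000110001
Gen 5 (rule 90): 0001001111010
Gen 6 (rule 150): 0011110110011
Gen 7 (rule 30): 0110000101110
Gen 8 (rule 90): 1111001001011
Gen 9 (rule 150): 0110111111000
Gen 10 (rule 30): 1100100000100
Gen 11 (rule 90): 1111010001010
Gen 12 (rule 150): 0110011011011
Gen 13 (rule 30): 1101110010010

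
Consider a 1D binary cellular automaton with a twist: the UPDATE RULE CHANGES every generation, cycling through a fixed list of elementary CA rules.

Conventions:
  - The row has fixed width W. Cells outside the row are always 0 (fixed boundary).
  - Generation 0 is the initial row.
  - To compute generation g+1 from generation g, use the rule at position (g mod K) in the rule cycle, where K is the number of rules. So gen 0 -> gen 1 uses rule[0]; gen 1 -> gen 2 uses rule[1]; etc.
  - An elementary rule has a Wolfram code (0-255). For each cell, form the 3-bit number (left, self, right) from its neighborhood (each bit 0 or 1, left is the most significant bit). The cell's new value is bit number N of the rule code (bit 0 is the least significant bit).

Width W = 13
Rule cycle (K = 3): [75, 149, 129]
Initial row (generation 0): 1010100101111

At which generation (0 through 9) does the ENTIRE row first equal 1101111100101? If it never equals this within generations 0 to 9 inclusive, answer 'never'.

Gen 0: 1010100101111
Gen 1 (rule 75): 0000001001001
Gen 2 (rule 149): 1111101101101
Gen 3 (rule 129): 0111000000000
Gen 4 (rule 75): 1101011111111
Gen 5 (rule 149): 0001001111110
Gen 6 (rule 129): 1100000111100
Gen 7 (rule 75): 1101111100101
Gen 8 (rule 149): 0000111010101
Gen 9 (rule 129): 1110010000000

Answer: 7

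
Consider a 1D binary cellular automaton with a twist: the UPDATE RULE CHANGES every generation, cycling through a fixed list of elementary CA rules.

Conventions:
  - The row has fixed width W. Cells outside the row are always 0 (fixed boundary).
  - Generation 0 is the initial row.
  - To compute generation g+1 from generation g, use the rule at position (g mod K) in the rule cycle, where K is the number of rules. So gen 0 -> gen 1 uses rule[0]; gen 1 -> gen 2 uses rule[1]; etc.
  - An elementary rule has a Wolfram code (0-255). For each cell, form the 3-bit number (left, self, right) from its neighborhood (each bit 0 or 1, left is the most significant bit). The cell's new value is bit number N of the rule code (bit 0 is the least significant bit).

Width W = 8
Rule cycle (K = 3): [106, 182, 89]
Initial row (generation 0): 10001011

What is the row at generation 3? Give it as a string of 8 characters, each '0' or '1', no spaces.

Answer: 10101001

Derivation:
Gen 0: 10001011
Gen 1 (rule 106): 00010111
Gen 2 (rule 182): 00111010
Gen 3 (rule 89): 10101001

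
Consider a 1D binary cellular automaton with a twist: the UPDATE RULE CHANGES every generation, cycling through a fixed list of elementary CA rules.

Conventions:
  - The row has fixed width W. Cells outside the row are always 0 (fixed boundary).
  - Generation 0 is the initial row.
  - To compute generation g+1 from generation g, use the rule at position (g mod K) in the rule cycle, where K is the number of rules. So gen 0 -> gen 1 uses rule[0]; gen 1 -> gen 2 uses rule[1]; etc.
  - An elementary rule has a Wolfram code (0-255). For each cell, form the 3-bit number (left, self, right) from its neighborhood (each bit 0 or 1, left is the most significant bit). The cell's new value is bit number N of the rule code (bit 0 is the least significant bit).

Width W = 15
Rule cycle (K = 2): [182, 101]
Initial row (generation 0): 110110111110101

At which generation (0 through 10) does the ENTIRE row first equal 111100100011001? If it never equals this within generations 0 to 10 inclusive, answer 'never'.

Answer: never

Derivation:
Gen 0: 110110111110101
Gen 1 (rule 182): 001001011101111
Gen 2 (rule 101): 101001100110001
Gen 3 (rule 182): 111110011001011
Gen 4 (rule 101): 000010001001101
Gen 5 (rule 182): 000111011110011
Gen 6 (rule 101): 110001100010001
Gen 7 (rule 182): 001010010111011
Gen 8 (rule 101): 101110011001101
Gen 9 (rule 182): 110101100110011
Gen 10 (rule 101): 011110100010001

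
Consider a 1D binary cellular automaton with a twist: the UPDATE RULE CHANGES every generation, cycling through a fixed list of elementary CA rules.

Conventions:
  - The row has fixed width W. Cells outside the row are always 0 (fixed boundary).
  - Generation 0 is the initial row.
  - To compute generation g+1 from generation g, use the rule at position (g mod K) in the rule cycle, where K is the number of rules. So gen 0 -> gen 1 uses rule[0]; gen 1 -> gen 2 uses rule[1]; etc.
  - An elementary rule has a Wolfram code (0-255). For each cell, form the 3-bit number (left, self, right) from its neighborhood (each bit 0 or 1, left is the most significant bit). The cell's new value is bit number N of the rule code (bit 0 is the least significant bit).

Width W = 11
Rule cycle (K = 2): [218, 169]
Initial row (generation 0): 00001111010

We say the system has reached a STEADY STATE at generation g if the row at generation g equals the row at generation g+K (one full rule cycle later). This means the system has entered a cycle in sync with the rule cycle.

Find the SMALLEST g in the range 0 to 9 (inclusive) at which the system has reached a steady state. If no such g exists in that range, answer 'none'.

Answer: 5

Derivation:
Gen 0: 00001111010
Gen 1 (rule 218): 00011111001
Gen 2 (rule 169): 11011110000
Gen 3 (rule 218): 11011111000
Gen 4 (rule 169): 10111110011
Gen 5 (rule 218): 00111111111
Gen 6 (rule 169): 10111111110
Gen 7 (rule 218): 00111111111
Gen 8 (rule 169): 10111111110
Gen 9 (rule 218): 00111111111
Gen 10 (rule 169): 10111111110
Gen 11 (rule 218): 00111111111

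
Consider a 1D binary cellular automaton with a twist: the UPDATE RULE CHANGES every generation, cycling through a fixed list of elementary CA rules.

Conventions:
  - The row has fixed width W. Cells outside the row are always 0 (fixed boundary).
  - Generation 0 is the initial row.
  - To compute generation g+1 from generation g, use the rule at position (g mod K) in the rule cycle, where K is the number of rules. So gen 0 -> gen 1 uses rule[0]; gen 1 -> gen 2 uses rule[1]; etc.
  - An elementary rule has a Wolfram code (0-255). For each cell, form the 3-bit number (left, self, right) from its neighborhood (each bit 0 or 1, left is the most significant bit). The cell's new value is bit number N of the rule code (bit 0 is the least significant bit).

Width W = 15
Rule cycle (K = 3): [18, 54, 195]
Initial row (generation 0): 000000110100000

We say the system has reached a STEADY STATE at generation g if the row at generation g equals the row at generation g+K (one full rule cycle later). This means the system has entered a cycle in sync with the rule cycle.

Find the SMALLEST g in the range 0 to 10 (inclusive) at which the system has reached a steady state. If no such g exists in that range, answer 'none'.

Answer: 4

Derivation:
Gen 0: 000000110100000
Gen 1 (rule 18): 000001000010000
Gen 2 (rule 54): 000011100111000
Gen 3 (rule 195): 111101101011011
Gen 4 (rule 18): 000000000000000
Gen 5 (rule 54): 000000000000000
Gen 6 (rule 195): 111111111111111
Gen 7 (rule 18): 000000000000000
Gen 8 (rule 54): 000000000000000
Gen 9 (rule 195): 111111111111111
Gen 10 (rule 18): 000000000000000
Gen 11 (rule 54): 000000000000000
Gen 12 (rule 195): 111111111111111
Gen 13 (rule 18): 000000000000000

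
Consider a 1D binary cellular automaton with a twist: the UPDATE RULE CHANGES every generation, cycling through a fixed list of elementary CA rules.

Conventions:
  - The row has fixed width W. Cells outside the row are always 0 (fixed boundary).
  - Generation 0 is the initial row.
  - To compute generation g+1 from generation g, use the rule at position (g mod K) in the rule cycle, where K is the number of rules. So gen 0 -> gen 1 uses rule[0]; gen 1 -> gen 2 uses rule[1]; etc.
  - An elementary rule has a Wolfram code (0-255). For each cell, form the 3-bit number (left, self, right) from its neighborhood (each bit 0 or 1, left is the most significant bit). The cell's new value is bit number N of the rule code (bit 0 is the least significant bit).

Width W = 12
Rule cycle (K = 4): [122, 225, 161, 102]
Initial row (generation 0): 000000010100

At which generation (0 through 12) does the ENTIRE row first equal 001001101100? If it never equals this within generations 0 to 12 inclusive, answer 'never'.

Gen 0: 000000010100
Gen 1 (rule 122): 000000101010
Gen 2 (rule 225): 111110010100
Gen 3 (rule 161): 011100001001
Gen 4 (rule 102): 100100011011
Gen 5 (rule 122): 011010111111
Gen 6 (rule 225): 001101011111
Gen 7 (rule 161): 100010101110
Gen 8 (rule 102): 100111110010
Gen 9 (rule 122): 011100011101
Gen 10 (rule 225): 001101001110
Gen 11 (rule 161): 100010000100
Gen 12 (rule 102): 100110001100

Answer: never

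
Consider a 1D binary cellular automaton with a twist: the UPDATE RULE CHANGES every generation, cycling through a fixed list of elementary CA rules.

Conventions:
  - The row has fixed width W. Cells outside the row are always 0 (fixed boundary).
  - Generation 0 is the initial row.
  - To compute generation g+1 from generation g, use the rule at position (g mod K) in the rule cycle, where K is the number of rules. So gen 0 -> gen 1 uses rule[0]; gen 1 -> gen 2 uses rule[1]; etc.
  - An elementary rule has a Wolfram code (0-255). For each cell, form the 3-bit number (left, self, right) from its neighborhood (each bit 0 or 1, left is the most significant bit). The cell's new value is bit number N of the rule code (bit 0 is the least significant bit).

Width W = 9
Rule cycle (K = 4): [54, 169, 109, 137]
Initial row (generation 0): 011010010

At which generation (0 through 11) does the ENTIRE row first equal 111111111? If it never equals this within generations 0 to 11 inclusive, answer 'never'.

Gen 0: 011010010
Gen 1 (rule 54): 100111111
Gen 2 (rule 169): 000111110
Gen 3 (rule 109): 110100010
Gen 4 (rule 137): 100001000
Gen 5 (rule 54): 110011100
Gen 6 (rule 169): 100011001
Gen 7 (rule 109): 101011001
Gen 8 (rule 137): 000010000
Gen 9 (rule 54): 000111000
Gen 10 (rule 169): 110110011
Gen 11 (rule 109): 111110011

Answer: never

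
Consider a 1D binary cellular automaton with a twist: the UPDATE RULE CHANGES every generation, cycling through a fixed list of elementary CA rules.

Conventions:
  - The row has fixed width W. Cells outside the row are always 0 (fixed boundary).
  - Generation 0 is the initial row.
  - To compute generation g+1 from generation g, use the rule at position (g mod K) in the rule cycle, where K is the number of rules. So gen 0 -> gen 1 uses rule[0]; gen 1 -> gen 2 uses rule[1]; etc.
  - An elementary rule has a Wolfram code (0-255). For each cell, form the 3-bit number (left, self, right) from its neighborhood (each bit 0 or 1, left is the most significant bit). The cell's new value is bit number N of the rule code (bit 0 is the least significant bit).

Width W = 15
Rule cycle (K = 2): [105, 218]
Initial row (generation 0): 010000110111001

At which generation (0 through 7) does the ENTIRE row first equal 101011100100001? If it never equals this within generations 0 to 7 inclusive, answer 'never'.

Gen 0: 010000110111001
Gen 1 (rule 105): 000110111101000
Gen 2 (rule 218): 001110111100100
Gen 3 (rule 105): 101011100100001
Gen 4 (rule 218): 000011111010010
Gen 5 (rule 105): 111010001100000
Gen 6 (rule 218): 111001011110000
Gen 7 (rule 105): 101000110010111

Answer: 3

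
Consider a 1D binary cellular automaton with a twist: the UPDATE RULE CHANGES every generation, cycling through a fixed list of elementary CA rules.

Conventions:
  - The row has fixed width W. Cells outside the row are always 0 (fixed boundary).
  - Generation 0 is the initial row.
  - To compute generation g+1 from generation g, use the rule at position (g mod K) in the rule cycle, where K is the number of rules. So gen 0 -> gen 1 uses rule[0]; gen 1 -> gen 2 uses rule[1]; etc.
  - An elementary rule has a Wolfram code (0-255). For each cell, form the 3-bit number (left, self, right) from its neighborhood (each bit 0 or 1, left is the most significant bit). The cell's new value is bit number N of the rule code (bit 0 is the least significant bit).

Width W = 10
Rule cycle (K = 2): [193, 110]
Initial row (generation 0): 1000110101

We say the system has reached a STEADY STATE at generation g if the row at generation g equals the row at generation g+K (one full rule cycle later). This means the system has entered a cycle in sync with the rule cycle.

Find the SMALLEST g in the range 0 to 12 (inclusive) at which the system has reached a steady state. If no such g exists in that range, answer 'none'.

Answer: 7

Derivation:
Gen 0: 1000110101
Gen 1 (rule 193): 0010010000
Gen 2 (rule 110): 0110110000
Gen 3 (rule 193): 0010010111
Gen 4 (rule 110): 0110111101
Gen 5 (rule 193): 0010011100
Gen 6 (rule 110): 0110110100
Gen 7 (rule 193): 0010010001
Gen 8 (rule 110): 0110110011
Gen 9 (rule 193): 0010010001
Gen 10 (rule 110): 0110110011
Gen 11 (rule 193): 0010010001
Gen 12 (rule 110): 0110110011
Gen 13 (rule 193): 0010010001
Gen 14 (rule 110): 0110110011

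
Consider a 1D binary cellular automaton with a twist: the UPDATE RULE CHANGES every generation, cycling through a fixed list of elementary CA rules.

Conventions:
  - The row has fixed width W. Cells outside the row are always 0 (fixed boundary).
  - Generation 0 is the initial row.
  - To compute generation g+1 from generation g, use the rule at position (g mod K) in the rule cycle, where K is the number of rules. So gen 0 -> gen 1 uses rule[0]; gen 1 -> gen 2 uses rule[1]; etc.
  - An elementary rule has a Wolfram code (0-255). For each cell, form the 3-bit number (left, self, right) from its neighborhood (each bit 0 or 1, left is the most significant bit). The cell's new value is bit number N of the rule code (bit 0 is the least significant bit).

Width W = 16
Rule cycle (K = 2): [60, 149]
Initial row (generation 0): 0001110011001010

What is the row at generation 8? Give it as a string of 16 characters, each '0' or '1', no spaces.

Answer: 1011000110010000

Derivation:
Gen 0: 0001110011001010
Gen 1 (rule 60): 0001001010101111
Gen 2 (rule 149): 1101101010100110
Gen 3 (rule 60): 1011011111110101
Gen 4 (rule 149): 1000001111100101
Gen 5 (rule 60): 1100001000010111
Gen 6 (rule 149): 0011101111010010
Gen 7 (rule 60): 0010011000111011
Gen 8 (rule 149): 1011000110010000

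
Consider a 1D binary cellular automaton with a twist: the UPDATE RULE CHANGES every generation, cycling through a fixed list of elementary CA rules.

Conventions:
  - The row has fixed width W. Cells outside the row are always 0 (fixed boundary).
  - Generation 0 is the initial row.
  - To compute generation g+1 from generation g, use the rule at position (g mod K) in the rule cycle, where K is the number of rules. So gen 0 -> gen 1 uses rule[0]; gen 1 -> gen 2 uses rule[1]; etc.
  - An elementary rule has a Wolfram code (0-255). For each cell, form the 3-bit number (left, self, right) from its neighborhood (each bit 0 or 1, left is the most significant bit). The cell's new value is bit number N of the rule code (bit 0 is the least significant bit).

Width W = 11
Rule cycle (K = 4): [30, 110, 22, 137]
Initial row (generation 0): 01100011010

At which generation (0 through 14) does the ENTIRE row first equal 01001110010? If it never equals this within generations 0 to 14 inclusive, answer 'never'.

Answer: never

Derivation:
Gen 0: 01100011010
Gen 1 (rule 30): 11010110011
Gen 2 (rule 110): 11111110111
Gen 3 (rule 22): 00000000000
Gen 4 (rule 137): 11111111111
Gen 5 (rule 30): 10000000000
Gen 6 (rule 110): 10000000000
Gen 7 (rule 22): 11000000000
Gen 8 (rule 137): 10011111111
Gen 9 (rule 30): 11110000000
Gen 10 (rule 110): 10010000000
Gen 11 (rule 22): 11111000000
Gen 12 (rule 137): 11110011111
Gen 13 (rule 30): 10001110000
Gen 14 (rule 110): 10011010000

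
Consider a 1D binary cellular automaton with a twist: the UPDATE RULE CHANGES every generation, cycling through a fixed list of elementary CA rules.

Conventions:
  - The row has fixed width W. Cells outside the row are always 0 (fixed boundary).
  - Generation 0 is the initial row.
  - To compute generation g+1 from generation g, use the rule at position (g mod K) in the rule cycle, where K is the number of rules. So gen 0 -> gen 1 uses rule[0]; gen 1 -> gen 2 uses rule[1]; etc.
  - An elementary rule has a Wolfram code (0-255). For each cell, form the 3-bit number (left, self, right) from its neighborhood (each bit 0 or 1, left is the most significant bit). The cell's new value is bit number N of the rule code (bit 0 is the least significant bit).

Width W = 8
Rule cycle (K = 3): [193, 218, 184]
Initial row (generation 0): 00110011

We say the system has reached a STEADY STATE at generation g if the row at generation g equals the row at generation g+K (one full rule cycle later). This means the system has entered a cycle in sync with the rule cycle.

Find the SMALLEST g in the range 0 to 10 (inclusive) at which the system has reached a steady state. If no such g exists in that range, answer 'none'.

Gen 0: 00110011
Gen 1 (rule 193): 10010001
Gen 2 (rule 218): 01101010
Gen 3 (rule 184): 01010101
Gen 4 (rule 193): 00000000
Gen 5 (rule 218): 00000000
Gen 6 (rule 184): 00000000
Gen 7 (rule 193): 11111111
Gen 8 (rule 218): 11111111
Gen 9 (rule 184): 11111110
Gen 10 (rule 193): 01111110
Gen 11 (rule 218): 11111111
Gen 12 (rule 184): 11111110
Gen 13 (rule 193): 01111110

Answer: 8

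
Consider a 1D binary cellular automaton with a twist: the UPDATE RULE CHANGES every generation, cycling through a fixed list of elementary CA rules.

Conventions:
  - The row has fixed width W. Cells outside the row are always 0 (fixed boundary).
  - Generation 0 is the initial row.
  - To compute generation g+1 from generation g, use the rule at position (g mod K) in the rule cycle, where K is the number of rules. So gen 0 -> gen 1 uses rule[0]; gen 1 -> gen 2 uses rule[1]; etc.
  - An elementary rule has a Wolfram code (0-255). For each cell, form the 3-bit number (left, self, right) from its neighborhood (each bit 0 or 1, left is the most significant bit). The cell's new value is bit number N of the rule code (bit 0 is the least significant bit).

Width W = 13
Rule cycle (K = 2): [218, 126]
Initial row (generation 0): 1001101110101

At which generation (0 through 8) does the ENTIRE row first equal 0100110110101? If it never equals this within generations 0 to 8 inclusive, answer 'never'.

Answer: never

Derivation:
Gen 0: 1001101110101
Gen 1 (rule 218): 0111101110000
Gen 2 (rule 126): 1100111011000
Gen 3 (rule 218): 1111111011100
Gen 4 (rule 126): 1000001110110
Gen 5 (rule 218): 0100011110111
Gen 6 (rule 126): 1110110011101
Gen 7 (rule 218): 1110111111100
Gen 8 (rule 126): 1011100000110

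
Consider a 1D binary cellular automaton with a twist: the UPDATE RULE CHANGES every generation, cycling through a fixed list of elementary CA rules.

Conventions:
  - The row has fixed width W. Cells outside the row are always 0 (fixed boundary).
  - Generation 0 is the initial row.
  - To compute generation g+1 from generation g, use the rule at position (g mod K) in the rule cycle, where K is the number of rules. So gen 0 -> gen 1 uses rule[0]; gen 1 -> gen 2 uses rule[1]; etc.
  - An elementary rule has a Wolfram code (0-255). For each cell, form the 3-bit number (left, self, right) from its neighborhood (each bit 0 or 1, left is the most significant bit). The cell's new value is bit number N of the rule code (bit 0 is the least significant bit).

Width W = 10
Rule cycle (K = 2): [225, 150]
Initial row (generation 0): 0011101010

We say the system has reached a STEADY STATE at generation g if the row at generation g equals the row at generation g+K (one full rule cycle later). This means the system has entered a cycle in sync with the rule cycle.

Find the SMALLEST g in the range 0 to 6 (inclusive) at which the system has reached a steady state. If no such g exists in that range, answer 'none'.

Answer: none

Derivation:
Gen 0: 0011101010
Gen 1 (rule 225): 1001110100
Gen 2 (rule 150): 1110100110
Gen 3 (rule 225): 0111000010
Gen 4 (rule 150): 1010100111
Gen 5 (rule 225): 0101000011
Gen 6 (rule 150): 1101100100
Gen 7 (rule 225): 0110100001
Gen 8 (rule 150): 1000110011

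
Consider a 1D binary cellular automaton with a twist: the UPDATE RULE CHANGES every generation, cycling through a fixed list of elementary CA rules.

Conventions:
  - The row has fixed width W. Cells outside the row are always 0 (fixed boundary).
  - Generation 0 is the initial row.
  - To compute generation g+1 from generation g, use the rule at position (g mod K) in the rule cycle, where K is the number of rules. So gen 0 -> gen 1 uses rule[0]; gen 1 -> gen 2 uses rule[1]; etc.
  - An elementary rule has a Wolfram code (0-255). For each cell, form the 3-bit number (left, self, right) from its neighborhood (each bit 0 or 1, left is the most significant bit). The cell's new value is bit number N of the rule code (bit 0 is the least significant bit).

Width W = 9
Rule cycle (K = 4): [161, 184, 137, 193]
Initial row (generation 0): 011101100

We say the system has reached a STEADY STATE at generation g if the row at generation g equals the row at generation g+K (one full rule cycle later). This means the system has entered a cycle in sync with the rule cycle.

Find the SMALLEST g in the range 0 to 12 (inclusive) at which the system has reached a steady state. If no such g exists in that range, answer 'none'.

Gen 0: 011101100
Gen 1 (rule 161): 001010001
Gen 2 (rule 184): 000101000
Gen 3 (rule 137): 110000011
Gen 4 (rule 193): 010111001
Gen 5 (rule 161): 001010000
Gen 6 (rule 184): 000101000
Gen 7 (rule 137): 110000011
Gen 8 (rule 193): 010111001
Gen 9 (rule 161): 001010000
Gen 10 (rule 184): 000101000
Gen 11 (rule 137): 110000011
Gen 12 (rule 193): 010111001
Gen 13 (rule 161): 001010000
Gen 14 (rule 184): 000101000
Gen 15 (rule 137): 110000011
Gen 16 (rule 193): 010111001

Answer: 2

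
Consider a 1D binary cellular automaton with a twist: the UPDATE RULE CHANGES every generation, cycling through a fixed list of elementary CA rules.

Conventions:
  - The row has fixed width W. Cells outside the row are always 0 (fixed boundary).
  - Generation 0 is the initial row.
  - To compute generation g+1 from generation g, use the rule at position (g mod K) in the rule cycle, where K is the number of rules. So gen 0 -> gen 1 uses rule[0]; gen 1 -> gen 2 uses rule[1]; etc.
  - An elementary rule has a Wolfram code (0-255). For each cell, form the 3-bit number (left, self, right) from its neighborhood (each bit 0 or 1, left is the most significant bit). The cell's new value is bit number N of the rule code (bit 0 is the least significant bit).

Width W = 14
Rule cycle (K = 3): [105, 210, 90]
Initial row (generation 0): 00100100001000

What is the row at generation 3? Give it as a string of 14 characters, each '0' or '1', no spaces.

Answer: 10100100110000

Derivation:
Gen 0: 00100100001000
Gen 1 (rule 105): 10000001100011
Gen 2 (rule 210): 01000010110101
Gen 3 (rule 90): 10100100110000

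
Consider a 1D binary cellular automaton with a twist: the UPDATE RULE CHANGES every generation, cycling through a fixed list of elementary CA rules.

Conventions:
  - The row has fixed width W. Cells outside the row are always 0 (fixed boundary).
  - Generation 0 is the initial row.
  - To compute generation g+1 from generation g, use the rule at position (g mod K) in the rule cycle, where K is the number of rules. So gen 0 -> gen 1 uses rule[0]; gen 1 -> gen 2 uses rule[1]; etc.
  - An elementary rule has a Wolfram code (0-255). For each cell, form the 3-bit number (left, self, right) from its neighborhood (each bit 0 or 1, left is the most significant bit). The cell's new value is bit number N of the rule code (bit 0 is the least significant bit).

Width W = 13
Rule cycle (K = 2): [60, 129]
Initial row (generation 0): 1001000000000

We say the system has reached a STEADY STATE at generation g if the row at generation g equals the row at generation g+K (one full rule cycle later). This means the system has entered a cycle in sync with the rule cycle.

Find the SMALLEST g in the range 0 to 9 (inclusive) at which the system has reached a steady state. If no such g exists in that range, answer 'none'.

Answer: none

Derivation:
Gen 0: 1001000000000
Gen 1 (rule 60): 1101100000000
Gen 2 (rule 129): 0000001111111
Gen 3 (rule 60): 0000001000000
Gen 4 (rule 129): 1111100011111
Gen 5 (rule 60): 1000010010000
Gen 6 (rule 129): 0011000000111
Gen 7 (rule 60): 0010100000100
Gen 8 (rule 129): 1000001110001
Gen 9 (rule 60): 1100001001001
Gen 10 (rule 129): 0001100000000
Gen 11 (rule 60): 0001010000000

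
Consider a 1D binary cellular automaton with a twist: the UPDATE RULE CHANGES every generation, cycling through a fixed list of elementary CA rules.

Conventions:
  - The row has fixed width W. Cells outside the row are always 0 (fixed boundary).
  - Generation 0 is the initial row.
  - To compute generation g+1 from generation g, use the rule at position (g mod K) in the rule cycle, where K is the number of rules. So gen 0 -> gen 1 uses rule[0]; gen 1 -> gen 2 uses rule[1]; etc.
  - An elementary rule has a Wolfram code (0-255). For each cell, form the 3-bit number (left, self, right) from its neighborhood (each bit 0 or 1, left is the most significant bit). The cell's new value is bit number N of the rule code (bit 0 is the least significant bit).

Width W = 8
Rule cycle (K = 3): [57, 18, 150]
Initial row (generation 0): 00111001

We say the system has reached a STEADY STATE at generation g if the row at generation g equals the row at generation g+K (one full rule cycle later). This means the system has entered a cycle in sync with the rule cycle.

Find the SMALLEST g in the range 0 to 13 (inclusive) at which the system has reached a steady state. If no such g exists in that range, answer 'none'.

Answer: none

Derivation:
Gen 0: 00111001
Gen 1 (rule 57): 10100100
Gen 2 (rule 18): 00011010
Gen 3 (rule 150): 00100011
Gen 4 (rule 57): 10011010
Gen 5 (rule 18): 01100001
Gen 6 (rule 150): 10010011
Gen 7 (rule 57): 01001010
Gen 8 (rule 18): 10110001
Gen 9 (rule 150): 10001011
Gen 10 (rule 57): 01100110
Gen 11 (rule 18): 10011001
Gen 12 (rule 150): 11100111
Gen 13 (rule 57): 10010100
Gen 14 (rule 18): 01100010
Gen 15 (rule 150): 10010111
Gen 16 (rule 57): 01001100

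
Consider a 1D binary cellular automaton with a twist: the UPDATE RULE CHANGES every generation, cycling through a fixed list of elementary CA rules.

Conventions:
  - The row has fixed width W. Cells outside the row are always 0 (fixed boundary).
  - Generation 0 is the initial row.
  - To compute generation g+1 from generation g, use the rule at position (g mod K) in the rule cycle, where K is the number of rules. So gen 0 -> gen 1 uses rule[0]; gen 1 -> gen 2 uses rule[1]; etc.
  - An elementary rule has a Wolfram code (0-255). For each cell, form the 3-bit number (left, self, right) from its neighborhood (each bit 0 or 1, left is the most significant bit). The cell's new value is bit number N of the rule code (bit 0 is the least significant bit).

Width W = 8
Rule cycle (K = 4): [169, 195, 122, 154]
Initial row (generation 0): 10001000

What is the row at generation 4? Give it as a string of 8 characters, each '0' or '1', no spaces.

Answer: 11111101

Derivation:
Gen 0: 10001000
Gen 1 (rule 169): 00100011
Gen 2 (rule 195): 11001101
Gen 3 (rule 122): 11111110
Gen 4 (rule 154): 11111101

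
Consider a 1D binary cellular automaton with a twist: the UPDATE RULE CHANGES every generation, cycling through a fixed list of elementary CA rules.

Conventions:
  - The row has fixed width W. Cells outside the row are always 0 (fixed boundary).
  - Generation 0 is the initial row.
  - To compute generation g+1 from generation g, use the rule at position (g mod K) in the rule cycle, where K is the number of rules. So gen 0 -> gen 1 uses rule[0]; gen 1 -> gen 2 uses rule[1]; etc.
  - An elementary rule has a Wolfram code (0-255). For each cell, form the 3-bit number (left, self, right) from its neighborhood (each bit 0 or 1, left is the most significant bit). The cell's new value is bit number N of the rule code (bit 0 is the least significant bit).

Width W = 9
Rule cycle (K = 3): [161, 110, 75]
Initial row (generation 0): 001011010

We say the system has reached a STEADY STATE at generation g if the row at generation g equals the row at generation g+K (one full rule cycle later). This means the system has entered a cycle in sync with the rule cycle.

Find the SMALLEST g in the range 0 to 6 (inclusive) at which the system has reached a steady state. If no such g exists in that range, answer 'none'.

Gen 0: 001011010
Gen 1 (rule 161): 100100100
Gen 2 (rule 110): 101101100
Gen 3 (rule 75): 001101101
Gen 4 (rule 161): 100010010
Gen 5 (rule 110): 100110110
Gen 6 (rule 75): 001110110
Gen 7 (rule 161): 100101000
Gen 8 (rule 110): 101111000
Gen 9 (rule 75): 001001011

Answer: none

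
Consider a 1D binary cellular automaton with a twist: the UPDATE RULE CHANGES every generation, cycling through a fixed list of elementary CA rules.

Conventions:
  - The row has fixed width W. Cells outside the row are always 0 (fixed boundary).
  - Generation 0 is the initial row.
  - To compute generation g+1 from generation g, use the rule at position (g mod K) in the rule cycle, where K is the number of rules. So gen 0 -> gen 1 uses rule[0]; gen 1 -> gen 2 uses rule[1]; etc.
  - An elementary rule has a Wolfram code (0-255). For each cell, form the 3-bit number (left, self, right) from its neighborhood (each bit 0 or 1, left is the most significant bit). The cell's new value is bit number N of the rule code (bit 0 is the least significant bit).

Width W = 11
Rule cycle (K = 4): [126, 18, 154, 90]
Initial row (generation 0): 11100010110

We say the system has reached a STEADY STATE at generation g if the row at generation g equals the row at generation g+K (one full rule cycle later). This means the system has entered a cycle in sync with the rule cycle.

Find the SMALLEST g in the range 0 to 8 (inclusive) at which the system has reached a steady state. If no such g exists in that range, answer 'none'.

Answer: 2

Derivation:
Gen 0: 11100010110
Gen 1 (rule 126): 10110111111
Gen 2 (rule 18): 00000000000
Gen 3 (rule 154): 00000000000
Gen 4 (rule 90): 00000000000
Gen 5 (rule 126): 00000000000
Gen 6 (rule 18): 00000000000
Gen 7 (rule 154): 00000000000
Gen 8 (rule 90): 00000000000
Gen 9 (rule 126): 00000000000
Gen 10 (rule 18): 00000000000
Gen 11 (rule 154): 00000000000
Gen 12 (rule 90): 00000000000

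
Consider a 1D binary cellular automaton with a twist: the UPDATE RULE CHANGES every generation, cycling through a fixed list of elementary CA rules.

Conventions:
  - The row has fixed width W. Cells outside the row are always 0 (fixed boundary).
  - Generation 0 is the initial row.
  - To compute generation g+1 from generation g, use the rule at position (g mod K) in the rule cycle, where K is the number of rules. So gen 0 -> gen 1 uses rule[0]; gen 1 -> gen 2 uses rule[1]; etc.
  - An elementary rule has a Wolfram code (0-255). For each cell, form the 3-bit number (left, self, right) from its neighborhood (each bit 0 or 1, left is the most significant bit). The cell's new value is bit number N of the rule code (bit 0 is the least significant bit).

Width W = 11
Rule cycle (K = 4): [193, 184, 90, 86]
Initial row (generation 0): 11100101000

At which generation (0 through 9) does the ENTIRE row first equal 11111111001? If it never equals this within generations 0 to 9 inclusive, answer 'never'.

Answer: never

Derivation:
Gen 0: 11100101000
Gen 1 (rule 193): 01100000011
Gen 2 (rule 184): 01010000010
Gen 3 (rule 90): 10001000101
Gen 4 (rule 86): 11011101101
Gen 5 (rule 193): 01001100100
Gen 6 (rule 184): 00101010010
Gen 7 (rule 90): 01000001101
Gen 8 (rule 86): 11100010101
Gen 9 (rule 193): 01101000000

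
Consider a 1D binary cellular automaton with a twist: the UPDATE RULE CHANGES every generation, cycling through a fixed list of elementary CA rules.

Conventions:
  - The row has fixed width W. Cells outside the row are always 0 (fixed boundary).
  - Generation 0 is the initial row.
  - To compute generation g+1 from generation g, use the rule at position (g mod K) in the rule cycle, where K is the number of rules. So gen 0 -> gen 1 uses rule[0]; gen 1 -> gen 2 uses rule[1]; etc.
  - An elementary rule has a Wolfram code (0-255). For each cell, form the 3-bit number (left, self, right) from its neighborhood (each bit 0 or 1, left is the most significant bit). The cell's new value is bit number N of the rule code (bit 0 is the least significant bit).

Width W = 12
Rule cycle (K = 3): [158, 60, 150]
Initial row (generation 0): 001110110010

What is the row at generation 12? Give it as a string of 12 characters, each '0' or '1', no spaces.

Gen 0: 001110110010
Gen 1 (rule 158): 011100101111
Gen 2 (rule 60): 010010111000
Gen 3 (rule 150): 111110010100
Gen 4 (rule 158): 111101110110
Gen 5 (rule 60): 100011001101
Gen 6 (rule 150): 110100110001
Gen 7 (rule 158): 100111101011
Gen 8 (rule 60): 110100011110
Gen 9 (rule 150): 000110101101
Gen 10 (rule 158): 001100101001
Gen 11 (rule 60): 001010111101
Gen 12 (rule 150): 011010011001

Answer: 011010011001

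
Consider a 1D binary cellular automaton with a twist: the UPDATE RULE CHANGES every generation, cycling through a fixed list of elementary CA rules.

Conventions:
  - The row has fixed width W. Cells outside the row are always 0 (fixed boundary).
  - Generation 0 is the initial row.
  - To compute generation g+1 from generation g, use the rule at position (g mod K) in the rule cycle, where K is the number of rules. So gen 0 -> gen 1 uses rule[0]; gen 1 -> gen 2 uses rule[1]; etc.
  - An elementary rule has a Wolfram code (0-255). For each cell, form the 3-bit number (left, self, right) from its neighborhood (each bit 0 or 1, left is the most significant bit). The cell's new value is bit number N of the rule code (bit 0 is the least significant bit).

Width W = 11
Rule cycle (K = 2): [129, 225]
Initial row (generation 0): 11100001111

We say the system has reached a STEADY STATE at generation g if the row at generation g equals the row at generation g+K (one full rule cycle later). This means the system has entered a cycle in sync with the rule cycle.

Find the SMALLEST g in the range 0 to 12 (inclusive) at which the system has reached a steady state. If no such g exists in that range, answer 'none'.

Gen 0: 11100001111
Gen 1 (rule 129): 01001100110
Gen 2 (rule 225): 00000100010
Gen 3 (rule 129): 11110001000
Gen 4 (rule 225): 01110100011
Gen 5 (rule 129): 00100001000
Gen 6 (rule 225): 10001100011
Gen 7 (rule 129): 00100001000
Gen 8 (rule 225): 10001100011
Gen 9 (rule 129): 00100001000
Gen 10 (rule 225): 10001100011
Gen 11 (rule 129): 00100001000
Gen 12 (rule 225): 10001100011
Gen 13 (rule 129): 00100001000
Gen 14 (rule 225): 10001100011

Answer: 5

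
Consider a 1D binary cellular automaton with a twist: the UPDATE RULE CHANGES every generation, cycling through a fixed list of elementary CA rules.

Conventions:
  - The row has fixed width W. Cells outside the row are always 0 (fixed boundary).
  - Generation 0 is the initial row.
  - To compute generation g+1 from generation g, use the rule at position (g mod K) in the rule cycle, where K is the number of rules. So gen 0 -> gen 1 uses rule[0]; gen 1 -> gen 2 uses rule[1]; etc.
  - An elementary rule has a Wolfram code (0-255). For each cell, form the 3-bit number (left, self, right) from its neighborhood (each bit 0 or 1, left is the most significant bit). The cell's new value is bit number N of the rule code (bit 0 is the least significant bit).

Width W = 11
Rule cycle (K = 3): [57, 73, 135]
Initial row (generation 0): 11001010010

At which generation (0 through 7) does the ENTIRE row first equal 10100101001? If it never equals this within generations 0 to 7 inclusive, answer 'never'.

Gen 0: 11001010010
Gen 1 (rule 57): 10100101001
Gen 2 (rule 73): 00000000000
Gen 3 (rule 135): 11111111111
Gen 4 (rule 57): 10000000000
Gen 5 (rule 73): 00111111111
Gen 6 (rule 135): 11011111110
Gen 7 (rule 57): 10110000001

Answer: 1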